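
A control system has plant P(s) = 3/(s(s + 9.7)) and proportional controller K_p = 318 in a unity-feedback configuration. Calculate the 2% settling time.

From 1 + K_pP(s) = 0: s² + 9.7s + 954 = 0 ⇒ ω_n = 30.89, ζ = 0.157.
2% settling time T_s ≈ 4/(ζω_n) = 4/4.85 = 0.825 s.

T_s ≈ 0.825 s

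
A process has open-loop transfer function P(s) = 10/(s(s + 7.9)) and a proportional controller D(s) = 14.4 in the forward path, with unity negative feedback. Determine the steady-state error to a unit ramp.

0.0549

The loop has one pole at the origin (type 1). Velocity error constant K_v = lim_{s→0} s·D(s)P(s) = 14.4·10/7.9 = 18.23.
Steady-state error to a unit ramp: e_ss = 1/K_v = 0.0549.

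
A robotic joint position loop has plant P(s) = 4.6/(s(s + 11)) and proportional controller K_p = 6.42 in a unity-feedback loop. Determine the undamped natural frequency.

ω_n = 5.43 rad/s

The closed-loop denominator is s(s+11) + 6.42·4.6 = s² + 11s + 29.53.
Matching s² + 2ζω_n s + ω_n²: ω_n = √29.53 = 5.434 rad/s and 2ζω_n = 11, so ζ = 11/(2·5.434) = 1.01.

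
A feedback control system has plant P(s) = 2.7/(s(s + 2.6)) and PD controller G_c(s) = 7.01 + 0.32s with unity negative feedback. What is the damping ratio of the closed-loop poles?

Forward path: (7.01 + 0.32s)·2.7/(s(s+2.6)). The closed-loop characteristic equation is s² + (2.6 + 2.7·0.32)s + 2.7·7.01 = 0.
That is s² + 3.464s + 18.93 = 0, so ω_n = 4.351 rad/s and ζ = 3.464/(2·4.351) = 0.3981.

ζ = 0.398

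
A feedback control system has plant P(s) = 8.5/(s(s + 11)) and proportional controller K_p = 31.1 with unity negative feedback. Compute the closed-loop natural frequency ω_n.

With unity feedback the closed-loop characteristic equation is s² + 11s + 31.1·8.5 = s² + 11s + 264.4 = 0.
Matching s² + 2ζω_n s + ω_n²: ω_n = √264.4 = 16.26 rad/s and 2ζω_n = 11, so ζ = 11/(2·16.26) = 0.338.

ω_n = 16.3 rad/s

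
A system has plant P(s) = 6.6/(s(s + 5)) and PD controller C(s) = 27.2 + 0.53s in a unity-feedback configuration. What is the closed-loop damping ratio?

Forward path: (27.2 + 0.53s)·6.6/(s(s+5)). The closed-loop characteristic equation is s² + (5 + 6.6·0.53)s + 6.6·27.2 = 0.
That is s² + 8.498s + 179.5 = 0, so ω_n = 13.4 rad/s and ζ = 8.498/(2·13.4) = 0.3171.

ζ = 0.317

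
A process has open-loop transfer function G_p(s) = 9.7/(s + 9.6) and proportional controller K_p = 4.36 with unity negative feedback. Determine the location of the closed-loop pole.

s = -51.89

Closed-loop transfer function: T(s) = K_p·G_p(s)/(1 + K_p·G_p(s)) = 42.29/(s + 9.6 + 42.29) = 42.29/(s + 51.89).
The closed-loop pole is at s = −51.89.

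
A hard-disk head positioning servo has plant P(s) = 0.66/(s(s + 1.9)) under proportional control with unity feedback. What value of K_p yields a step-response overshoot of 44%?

K_p = 21.4

From %OS = 100·exp(−πζ/√(1−ζ²)) = 44%, ζ = −ln(0.44)/√(π²+ln²(0.44)) = 0.2528.
Characteristic equation s² + 1.9s + 0.66K_p = 0 gives ζ = 1.9/(2√(0.66K_p)).
Setting ζ = 0.2528: √(0.66K_p) = 1.9/(2·0.2528) = 3.757, so K_p = 14.12/0.66 = 21.4.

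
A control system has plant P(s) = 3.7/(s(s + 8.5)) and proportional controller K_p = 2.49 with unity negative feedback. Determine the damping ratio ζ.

ζ = 1.4

With unity feedback the closed-loop characteristic equation is s² + 8.5s + 2.49·3.7 = s² + 8.5s + 9.213 = 0.
So ω_n² = 9.213 ⇒ ω_n = 3.035 rad/s, and ζ = 8.5/(2ω_n) = 1.4.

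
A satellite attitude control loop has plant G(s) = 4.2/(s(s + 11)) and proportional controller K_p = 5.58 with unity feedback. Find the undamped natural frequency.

ω_n = 4.84 rad/s

With unity feedback the closed-loop characteristic equation is s² + 11s + 5.58·4.2 = s² + 11s + 23.44 = 0.
So ω_n² = 23.44 ⇒ ω_n = 4.841 rad/s, and ζ = 11/(2ω_n) = 1.14.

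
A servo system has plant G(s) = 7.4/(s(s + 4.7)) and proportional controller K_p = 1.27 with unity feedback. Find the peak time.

The closed-loop denominator s² + 4.7s + 9.398 gives ω_n = √9.398 = 3.066 and ζ = 4.7/(2ω_n) = 0.7666.
Damped frequency ω_d = ω_n√(1−ζ²) = 1.969 rad/s, so peak time T_p = π/ω_d = 1.6 s.

T_p = 1.6 s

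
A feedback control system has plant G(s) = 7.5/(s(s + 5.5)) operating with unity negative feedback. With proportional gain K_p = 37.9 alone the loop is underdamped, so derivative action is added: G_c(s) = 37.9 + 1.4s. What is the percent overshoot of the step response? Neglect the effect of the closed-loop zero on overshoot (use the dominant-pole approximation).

Forward path: (37.9 + 1.4s)·7.5/(s(s+5.5)). The closed-loop characteristic equation is s² + (5.5 + 7.5·1.4)s + 7.5·37.9 = 0.
That is s² + 16s + 284.2 = 0, so ω_n = 16.86 rad/s and ζ = 16/(2·16.86) = 0.4745.
%OS = 100·exp(−πζ/√(1−ζ²)) = 18.4%.

18.4%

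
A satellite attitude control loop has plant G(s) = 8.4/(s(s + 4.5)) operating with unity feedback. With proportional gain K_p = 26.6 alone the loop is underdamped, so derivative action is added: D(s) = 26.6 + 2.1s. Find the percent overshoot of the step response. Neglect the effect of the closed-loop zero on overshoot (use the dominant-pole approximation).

3.14%

Forward path: (26.6 + 2.1s)·8.4/(s(s+4.5)). The closed-loop characteristic equation is s² + (4.5 + 8.4·2.1)s + 8.4·26.6 = 0.
That is s² + 22.14s + 223.4 = 0, so ω_n = 14.95 rad/s and ζ = 22.14/(2·14.95) = 0.7406.
%OS = 100·exp(−πζ/√(1−ζ²)) = 3.14%.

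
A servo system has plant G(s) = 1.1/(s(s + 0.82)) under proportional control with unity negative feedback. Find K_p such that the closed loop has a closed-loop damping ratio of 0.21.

K_p = 3.47

Closed-loop characteristic equation: s² + 0.82s + K_p·1.1 = 0.
So ω_n = √(1.1K_p) and 2ζω_n = 0.82, giving ζ = 0.82/(2√(1.1K_p)).
Setting ζ = 0.21: √(1.1K_p) = 0.82/(2·0.21) = 1.952, so K_p = 3.812/1.1 = 3.47.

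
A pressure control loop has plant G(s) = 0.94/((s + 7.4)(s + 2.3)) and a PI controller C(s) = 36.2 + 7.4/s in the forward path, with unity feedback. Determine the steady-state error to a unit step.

The open loop C(s)G(s) has a pole at the origin (type 1), so the static position error constant is infinite and e_ss = 1/(1+∞) = 0.

0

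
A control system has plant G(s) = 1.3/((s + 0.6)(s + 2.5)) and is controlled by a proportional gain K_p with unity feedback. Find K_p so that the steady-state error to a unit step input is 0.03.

Steady-state error for a unit step on this type-0 loop is 1/(1 + K_p·G(0)).
G(0) = 0.8667. Require 1/(1 + K_p·0.8667) = 0.03, so 1 + 0.8667·K_p = 33.33.
K_p = (33.33 − 1)/0.8667 = 37.3.

K_p = 37.3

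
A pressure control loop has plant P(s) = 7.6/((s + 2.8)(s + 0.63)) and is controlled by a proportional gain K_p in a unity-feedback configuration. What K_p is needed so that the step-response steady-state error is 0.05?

K_p = 4.41

For a type-0 loop with proportional control, e_ss = 1/(1 + K_p·P(0)).
P(0) = 4.308. Require 1/(1 + K_p·4.308) = 0.05, so 1 + 4.308·K_p = 20.
K_p = (20 − 1)/4.308 = 4.41.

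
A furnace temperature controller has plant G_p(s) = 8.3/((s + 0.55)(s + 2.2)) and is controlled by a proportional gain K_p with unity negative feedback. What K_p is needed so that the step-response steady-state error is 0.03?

Steady-state error for a unit step on this type-0 loop is 1/(1 + K_p·G_p(0)).
G_p(0) = 6.86. Require 1/(1 + K_p·6.86) = 0.03, so 1 + 6.86·K_p = 33.33.
K_p = (33.33 − 1)/6.86 = 4.71.

K_p = 4.71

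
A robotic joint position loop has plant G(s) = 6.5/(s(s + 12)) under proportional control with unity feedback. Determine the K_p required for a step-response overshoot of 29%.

From %OS = 100·exp(−πζ/√(1−ζ²)) = 29%, ζ = −ln(0.29)/√(π²+ln²(0.29)) = 0.3666.
Characteristic equation s² + 12s + 6.5K_p = 0 gives ζ = 12/(2√(6.5K_p)).
Setting ζ = 0.3666: √(6.5K_p) = 12/(2·0.3666) = 16.37, so K_p = 267.9/6.5 = 41.2.

K_p = 41.2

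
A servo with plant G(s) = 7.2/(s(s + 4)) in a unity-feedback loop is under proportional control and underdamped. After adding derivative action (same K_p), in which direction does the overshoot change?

The derivative term adds K·K_d to the s-coefficient of the characteristic equation, raising 2ζω_n while ω_n is unchanged; ζ increases, so overshoot decreases.

decrease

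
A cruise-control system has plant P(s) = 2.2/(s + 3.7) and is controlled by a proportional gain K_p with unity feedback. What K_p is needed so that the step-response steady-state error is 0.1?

The loop is type 0, so e_ss(step) = 1/(1 + K_pos) with K_pos = K_p·P(0).
P(0) = 0.5946. Require 1/(1 + K_p·0.5946) = 0.1, so 1 + 0.5946·K_p = 10.
K_p = (10 − 1)/0.5946 = 15.1.

K_p = 15.1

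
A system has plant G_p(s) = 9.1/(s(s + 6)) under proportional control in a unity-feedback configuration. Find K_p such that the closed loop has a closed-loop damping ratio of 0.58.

Closed-loop characteristic equation: s² + 6s + K_p·9.1 = 0.
So ω_n = √(9.1K_p) and 2ζω_n = 6, giving ζ = 6/(2√(9.1K_p)).
Setting ζ = 0.58: √(9.1K_p) = 6/(2·0.58) = 5.172, so K_p = 26.75/9.1 = 2.94.

K_p = 2.94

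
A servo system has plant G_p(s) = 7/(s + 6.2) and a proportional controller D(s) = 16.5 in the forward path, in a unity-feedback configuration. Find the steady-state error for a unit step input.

0.0509

The loop is type 0. Static position error constant K_pos = D(0)·G_p(0) = 16.5·1.129 = 18.63.
Steady-state error to a unit step: e_ss = 1/(1+K_pos) = 1/19.63 = 0.0509.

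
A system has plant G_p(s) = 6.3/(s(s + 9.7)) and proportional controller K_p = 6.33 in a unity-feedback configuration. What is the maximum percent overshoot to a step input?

The closed-loop denominator s² + 9.7s + 39.88 gives ω_n = √39.88 = 6.315 and ζ = 9.7/(2ω_n) = 0.768.
%OS = 100·exp(−πζ/√(1−ζ²)) = 100·exp(−π·0.768/√0.4102) = 2.31%.

2.31%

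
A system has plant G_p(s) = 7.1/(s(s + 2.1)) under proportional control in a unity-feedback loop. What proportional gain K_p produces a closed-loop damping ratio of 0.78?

Closed-loop characteristic equation: s² + 2.1s + K_p·7.1 = 0.
So ω_n = √(7.1K_p) and 2ζω_n = 2.1, giving ζ = 2.1/(2√(7.1K_p)).
Setting ζ = 0.78: √(7.1K_p) = 2.1/(2·0.78) = 1.346, so K_p = 1.812/7.1 = 0.255.

K_p = 0.255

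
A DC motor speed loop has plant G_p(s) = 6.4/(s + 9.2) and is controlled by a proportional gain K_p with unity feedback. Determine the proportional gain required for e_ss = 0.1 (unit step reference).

K_p = 12.9

Steady-state error for a unit step on this type-0 loop is 1/(1 + K_p·G_p(0)).
G_p(0) = 0.6957. Require 1/(1 + K_p·0.6957) = 0.1, so 1 + 0.6957·K_p = 10.
K_p = (10 − 1)/0.6957 = 12.9.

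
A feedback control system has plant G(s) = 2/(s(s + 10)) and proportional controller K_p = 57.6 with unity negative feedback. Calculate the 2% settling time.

T_s ≈ 0.8 s

Closed-loop characteristic equation: s² + 10s + 115.2 = 0, so ω_n = 10.73 rad/s and ζ = 10/(2·10.73) = 0.4658.
2% settling time T_s ≈ 4/(ζω_n) = 4/5 = 0.8 s.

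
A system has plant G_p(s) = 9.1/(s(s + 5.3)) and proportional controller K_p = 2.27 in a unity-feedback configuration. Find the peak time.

T_p = 0.851 s

The closed-loop denominator s² + 5.3s + 20.66 gives ω_n = √20.66 = 4.545 and ζ = 5.3/(2ω_n) = 0.5831.
Damped frequency ω_d = ω_n√(1−ζ²) = 3.692 rad/s, so peak time T_p = π/ω_d = 0.851 s.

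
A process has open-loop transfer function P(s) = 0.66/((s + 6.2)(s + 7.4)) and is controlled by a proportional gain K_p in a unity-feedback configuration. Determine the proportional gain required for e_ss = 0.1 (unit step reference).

The loop is type 0, so e_ss(step) = 1/(1 + K_pos) with K_pos = K_p·P(0).
P(0) = 0.01439. Require 1/(1 + K_p·0.01439) = 0.1, so 1 + 0.01439·K_p = 10.
K_p = (10 − 1)/0.01439 = 626.

K_p = 626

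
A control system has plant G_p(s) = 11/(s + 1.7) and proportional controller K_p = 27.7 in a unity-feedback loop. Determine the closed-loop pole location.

s = -306.4

Closed-loop transfer function: T(s) = K_p·G_p(s)/(1 + K_p·G_p(s)) = 304.7/(s + 1.7 + 304.7) = 304.7/(s + 306.4).
The closed-loop pole is at s = −306.4.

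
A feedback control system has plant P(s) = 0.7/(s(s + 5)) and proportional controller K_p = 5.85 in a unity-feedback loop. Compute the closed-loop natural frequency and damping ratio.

ω_n = 2.02 rad/s, ζ = 1.24

With unity feedback the closed-loop characteristic equation is s² + 5s + 5.85·0.7 = s² + 5s + 4.095 = 0.
So ω_n² = 4.095 ⇒ ω_n = 2.024 rad/s, and ζ = 5/(2ω_n) = 1.24.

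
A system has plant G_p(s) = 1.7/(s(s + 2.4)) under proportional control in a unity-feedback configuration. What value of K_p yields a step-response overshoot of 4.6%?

From %OS = 100·exp(−πζ/√(1−ζ²)) = 4.6%, ζ = −ln(0.046)/√(π²+ln²(0.046)) = 0.7.
Characteristic equation s² + 2.4s + 1.7K_p = 0 gives ζ = 2.4/(2√(1.7K_p)).
Setting ζ = 0.7: √(1.7K_p) = 2.4/(2·0.7) = 1.714, so K_p = 2.939/1.7 = 1.73.

K_p = 1.73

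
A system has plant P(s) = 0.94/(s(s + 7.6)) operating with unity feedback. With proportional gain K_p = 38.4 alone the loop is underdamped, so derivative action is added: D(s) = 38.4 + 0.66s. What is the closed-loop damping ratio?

Forward path: (38.4 + 0.66s)·0.94/(s(s+7.6)). The closed-loop characteristic equation is s² + (7.6 + 0.94·0.66)s + 0.94·38.4 = 0.
That is s² + 8.22s + 36.1 = 0, so ω_n = 6.008 rad/s and ζ = 8.22/(2·6.008) = 0.6841.

ζ = 0.684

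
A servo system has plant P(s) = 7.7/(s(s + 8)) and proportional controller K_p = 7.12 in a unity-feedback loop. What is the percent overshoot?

13.3%

From 1 + K_pP(s) = 0: s² + 8s + 54.82 = 0 ⇒ ω_n = 7.404, ζ = 0.5402.
%OS = 100·exp(−πζ/√(1−ζ²)) = 100·exp(−π·0.5402/√0.7082) = 13.3%.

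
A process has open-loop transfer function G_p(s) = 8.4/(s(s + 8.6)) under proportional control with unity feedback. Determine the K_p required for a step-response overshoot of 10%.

K_p = 6.3

From %OS = 100·exp(−πζ/√(1−ζ²)) = 10%, ζ = −ln(0.1)/√(π²+ln²(0.1)) = 0.5912.
Characteristic equation s² + 8.6s + 8.4K_p = 0 gives ζ = 8.6/(2√(8.4K_p)).
Setting ζ = 0.5912: √(8.4K_p) = 8.6/(2·0.5912) = 7.274, so K_p = 52.91/8.4 = 6.3.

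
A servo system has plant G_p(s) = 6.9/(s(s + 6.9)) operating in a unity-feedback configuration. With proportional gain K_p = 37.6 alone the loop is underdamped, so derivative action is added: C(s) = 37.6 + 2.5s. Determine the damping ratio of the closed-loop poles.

Forward path: (37.6 + 2.5s)·6.9/(s(s+6.9)). The closed-loop characteristic equation is s² + (6.9 + 6.9·2.5)s + 6.9·37.6 = 0.
That is s² + 24.15s + 259.4 = 0, so ω_n = 16.11 rad/s and ζ = 24.15/(2·16.11) = 0.7497.

ζ = 0.75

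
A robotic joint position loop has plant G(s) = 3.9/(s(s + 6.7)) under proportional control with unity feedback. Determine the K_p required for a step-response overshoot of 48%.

From %OS = 100·exp(−πζ/√(1−ζ²)) = 48%, ζ = −ln(0.48)/√(π²+ln²(0.48)) = 0.2275.
Characteristic equation s² + 6.7s + 3.9K_p = 0 gives ζ = 6.7/(2√(3.9K_p)).
Setting ζ = 0.2275: √(3.9K_p) = 6.7/(2·0.2275) = 14.73, so K_p = 216.8/3.9 = 55.6.

K_p = 55.6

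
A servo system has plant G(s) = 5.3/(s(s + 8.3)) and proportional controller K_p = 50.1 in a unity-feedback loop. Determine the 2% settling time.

From 1 + K_pG(s) = 0: s² + 8.3s + 265.5 = 0 ⇒ ω_n = 16.3, ζ = 0.2547.
2% settling time T_s ≈ 4/(ζω_n) = 4/4.15 = 0.964 s.

T_s ≈ 0.964 s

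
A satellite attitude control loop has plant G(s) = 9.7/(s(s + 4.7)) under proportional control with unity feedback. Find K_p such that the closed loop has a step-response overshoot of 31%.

From %OS = 100·exp(−πζ/√(1−ζ²)) = 31%, ζ = −ln(0.31)/√(π²+ln²(0.31)) = 0.3493.
Characteristic equation s² + 4.7s + 9.7K_p = 0 gives ζ = 4.7/(2√(9.7K_p)).
Setting ζ = 0.3493: √(9.7K_p) = 4.7/(2·0.3493) = 6.727, so K_p = 45.26/9.7 = 4.67.

K_p = 4.67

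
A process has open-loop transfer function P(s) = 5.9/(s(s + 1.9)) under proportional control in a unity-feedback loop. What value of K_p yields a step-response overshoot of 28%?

K_p = 1.08

From %OS = 100·exp(−πζ/√(1−ζ²)) = 28%, ζ = −ln(0.28)/√(π²+ln²(0.28)) = 0.3755.
Characteristic equation s² + 1.9s + 5.9K_p = 0 gives ζ = 1.9/(2√(5.9K_p)).
Setting ζ = 0.3755: √(5.9K_p) = 1.9/(2·0.3755) = 2.53, so K_p = 6.399/5.9 = 1.08.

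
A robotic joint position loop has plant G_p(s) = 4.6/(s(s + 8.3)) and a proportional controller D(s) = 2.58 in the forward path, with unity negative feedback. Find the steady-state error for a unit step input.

The open loop D(s)G_p(s) has a pole at the origin (type 1), so the static position error constant is infinite and e_ss = 1/(1+∞) = 0.

0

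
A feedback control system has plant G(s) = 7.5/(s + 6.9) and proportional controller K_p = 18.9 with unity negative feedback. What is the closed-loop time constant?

τ = 0.00673 s

Closed-loop transfer function: T(s) = K_p·G(s)/(1 + K_p·G(s)) = 141.8/(s + 6.9 + 141.8) = 141.8/(s + 148.7).
Time constant τ = 1/148.7 = 0.00673 s.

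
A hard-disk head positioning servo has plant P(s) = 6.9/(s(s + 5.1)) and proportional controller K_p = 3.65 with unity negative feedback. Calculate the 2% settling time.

T_s ≈ 1.57 s

The closed-loop denominator s² + 5.1s + 25.19 gives ω_n = √25.19 = 5.018 and ζ = 5.1/(2ω_n) = 0.5081.
2% settling time T_s ≈ 4/(ζω_n) = 4/2.55 = 1.57 s.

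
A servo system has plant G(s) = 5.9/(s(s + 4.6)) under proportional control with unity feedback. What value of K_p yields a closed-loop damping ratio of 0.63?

Closed-loop characteristic equation: s² + 4.6s + K_p·5.9 = 0.
So ω_n = √(5.9K_p) and 2ζω_n = 4.6, giving ζ = 4.6/(2√(5.9K_p)).
Setting ζ = 0.63: √(5.9K_p) = 4.6/(2·0.63) = 3.651, so K_p = 13.33/5.9 = 2.26.

K_p = 2.26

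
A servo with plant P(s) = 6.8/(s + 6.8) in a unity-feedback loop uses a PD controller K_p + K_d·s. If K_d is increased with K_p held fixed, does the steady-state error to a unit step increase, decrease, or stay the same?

unchanged

K_d affects only the transient (the s-coefficient); the DC loop gain, and hence e_ss, depends only on K_p.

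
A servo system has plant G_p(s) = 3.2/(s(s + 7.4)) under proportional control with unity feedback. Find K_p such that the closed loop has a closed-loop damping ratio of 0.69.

K_p = 8.99

Closed-loop characteristic equation: s² + 7.4s + K_p·3.2 = 0.
So ω_n = √(3.2K_p) and 2ζω_n = 7.4, giving ζ = 7.4/(2√(3.2K_p)).
Setting ζ = 0.69: √(3.2K_p) = 7.4/(2·0.69) = 5.362, so K_p = 28.75/3.2 = 8.99.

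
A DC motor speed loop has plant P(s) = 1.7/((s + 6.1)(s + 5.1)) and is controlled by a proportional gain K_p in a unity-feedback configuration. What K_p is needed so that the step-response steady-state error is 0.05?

Steady-state error for a unit step on this type-0 loop is 1/(1 + K_p·P(0)).
P(0) = 0.05464. Require 1/(1 + K_p·0.05464) = 0.05, so 1 + 0.05464·K_p = 20.
K_p = (20 − 1)/0.05464 = 348.

K_p = 348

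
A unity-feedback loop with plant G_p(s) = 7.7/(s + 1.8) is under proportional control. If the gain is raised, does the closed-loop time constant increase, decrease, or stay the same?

The closed-loop bandwidth 1.8+K_p·7.7 grows with K_p, so τ shrinks.

decrease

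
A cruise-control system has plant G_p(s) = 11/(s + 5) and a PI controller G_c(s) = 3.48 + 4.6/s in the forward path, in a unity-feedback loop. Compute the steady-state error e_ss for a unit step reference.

The open loop G_c(s)G_p(s) has a pole at the origin (type 1), so the static position error constant is infinite and e_ss = 1/(1+∞) = 0.

0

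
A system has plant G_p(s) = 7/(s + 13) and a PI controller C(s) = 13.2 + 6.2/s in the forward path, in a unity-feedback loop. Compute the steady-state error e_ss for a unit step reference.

0

The open loop C(s)G_p(s) has a pole at the origin (type 1), so the static position error constant is infinite and e_ss = 1/(1+∞) = 0.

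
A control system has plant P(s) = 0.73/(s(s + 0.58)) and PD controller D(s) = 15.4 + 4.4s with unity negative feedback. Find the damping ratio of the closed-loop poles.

Forward path: (15.4 + 4.4s)·0.73/(s(s+0.58)). The closed-loop characteristic equation is s² + (0.58 + 0.73·4.4)s + 0.73·15.4 = 0.
That is s² + 3.792s + 11.24 = 0, so ω_n = 3.353 rad/s and ζ = 3.792/(2·3.353) = 0.5655.

ζ = 0.565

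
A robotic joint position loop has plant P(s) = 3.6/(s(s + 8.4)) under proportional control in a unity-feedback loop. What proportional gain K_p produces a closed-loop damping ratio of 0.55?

Closed-loop characteristic equation: s² + 8.4s + K_p·3.6 = 0.
So ω_n = √(3.6K_p) and 2ζω_n = 8.4, giving ζ = 8.4/(2√(3.6K_p)).
Setting ζ = 0.55: √(3.6K_p) = 8.4/(2·0.55) = 7.636, so K_p = 58.31/3.6 = 16.2.

K_p = 16.2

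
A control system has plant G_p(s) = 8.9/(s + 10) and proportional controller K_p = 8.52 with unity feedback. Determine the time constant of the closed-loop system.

Closed-loop transfer function: T(s) = K_p·G_p(s)/(1 + K_p·G_p(s)) = 75.83/(s + 10 + 75.83) = 75.83/(s + 85.83).
Time constant τ = 1/85.83 = 0.0117 s.

τ = 0.0117 s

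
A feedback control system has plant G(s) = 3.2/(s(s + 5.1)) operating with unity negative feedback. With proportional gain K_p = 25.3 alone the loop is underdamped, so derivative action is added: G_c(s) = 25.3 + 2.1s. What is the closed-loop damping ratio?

Forward path: (25.3 + 2.1s)·3.2/(s(s+5.1)). The closed-loop characteristic equation is s² + (5.1 + 3.2·2.1)s + 3.2·25.3 = 0.
That is s² + 11.82s + 80.96 = 0, so ω_n = 8.998 rad/s and ζ = 11.82/(2·8.998) = 0.6568.

ζ = 0.657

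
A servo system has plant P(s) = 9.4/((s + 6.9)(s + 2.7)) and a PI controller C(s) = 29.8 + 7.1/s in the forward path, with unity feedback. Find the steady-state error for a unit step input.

The open loop C(s)P(s) has a pole at the origin (type 1), so the static position error constant is infinite and e_ss = 1/(1+∞) = 0.

0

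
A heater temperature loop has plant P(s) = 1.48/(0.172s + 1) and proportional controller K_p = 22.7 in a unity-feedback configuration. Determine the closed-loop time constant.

Closed loop: T(s) = K_p·P/(1+K_p·P) = 33.6/(0.172s + 1 + 33.6), with pole at s = −(1 + 33.6)/0.172 = −201.1.
Closed-loop time constant τ = 1/201.1 = 0.00497 s.

τ = 0.00497 s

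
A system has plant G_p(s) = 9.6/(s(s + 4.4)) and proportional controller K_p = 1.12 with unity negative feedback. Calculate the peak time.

T_p = 1.29 s

From 1 + K_pG_p(s) = 0: s² + 4.4s + 10.75 = 0 ⇒ ω_n = 3.279, ζ = 0.6709.
Damped frequency ω_d = ω_n√(1−ζ²) = 2.431 rad/s, so peak time T_p = π/ω_d = 1.29 s.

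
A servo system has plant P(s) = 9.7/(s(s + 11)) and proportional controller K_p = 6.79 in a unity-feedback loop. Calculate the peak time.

T_p = 0.526 s

Closed-loop characteristic equation: s² + 11s + 65.86 = 0, so ω_n = 8.116 rad/s and ζ = 11/(2·8.116) = 0.6777.
Damped frequency ω_d = ω_n√(1−ζ²) = 5.968 rad/s, so peak time T_p = π/ω_d = 0.526 s.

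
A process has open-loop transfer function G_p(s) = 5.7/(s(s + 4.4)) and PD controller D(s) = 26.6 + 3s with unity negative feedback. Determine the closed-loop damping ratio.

ζ = 0.873

Forward path: (26.6 + 3s)·5.7/(s(s+4.4)). The closed-loop characteristic equation is s² + (4.4 + 5.7·3)s + 5.7·26.6 = 0.
That is s² + 21.5s + 151.6 = 0, so ω_n = 12.31 rad/s and ζ = 21.5/(2·12.31) = 0.873.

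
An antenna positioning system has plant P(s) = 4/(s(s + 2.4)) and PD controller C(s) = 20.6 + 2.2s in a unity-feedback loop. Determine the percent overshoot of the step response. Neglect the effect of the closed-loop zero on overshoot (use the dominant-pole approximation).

Forward path: (20.6 + 2.2s)·4/(s(s+2.4)). The closed-loop characteristic equation is s² + (2.4 + 4·2.2)s + 4·20.6 = 0.
That is s² + 11.2s + 82.4 = 0, so ω_n = 9.077 rad/s and ζ = 11.2/(2·9.077) = 0.6169.
%OS = 100·exp(−πζ/√(1−ζ²)) = 8.52%.

8.52%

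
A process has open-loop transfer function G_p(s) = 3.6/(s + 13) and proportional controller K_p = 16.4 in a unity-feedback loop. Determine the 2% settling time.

Closed-loop transfer function: T(s) = K_p·G_p(s)/(1 + K_p·G_p(s)) = 59.04/(s + 13 + 59.04) = 59.04/(s + 72.04).
Time constant τ = 1/72.04 = 0.01388 s, so the 2% settling time is about 4τ = 0.0555 s.

T_s ≈ 0.0555 s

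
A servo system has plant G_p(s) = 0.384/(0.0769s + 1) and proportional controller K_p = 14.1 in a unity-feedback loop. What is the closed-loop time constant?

Closed loop: T(s) = K_p·G_p/(1+K_p·G_p) = 5.414/(0.0769s + 1 + 5.414), with pole at s = −(1 + 5.414)/0.0769 = −83.41.
Closed-loop time constant τ = 1/83.41 = 0.012 s.

τ = 0.012 s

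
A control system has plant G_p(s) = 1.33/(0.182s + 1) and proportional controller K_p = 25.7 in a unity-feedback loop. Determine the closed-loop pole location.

Closed loop: T(s) = K_p·G_p/(1+K_p·G_p) = 34.18/(0.182s + 1 + 34.18), with pole at s = −(1 + 34.18)/0.182 = −193.3.

s = -193.3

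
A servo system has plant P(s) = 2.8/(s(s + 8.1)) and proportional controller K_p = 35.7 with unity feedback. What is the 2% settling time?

Closed-loop characteristic equation: s² + 8.1s + 99.96 = 0, so ω_n = 9.998 rad/s and ζ = 8.1/(2·9.998) = 0.4051.
2% settling time T_s ≈ 4/(ζω_n) = 4/4.05 = 0.988 s.

T_s ≈ 0.988 s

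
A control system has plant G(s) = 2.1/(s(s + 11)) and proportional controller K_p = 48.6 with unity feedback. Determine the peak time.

T_p = 0.371 s

From 1 + K_pG(s) = 0: s² + 11s + 102.1 = 0 ⇒ ω_n = 10.1, ζ = 0.5444.
Damped frequency ω_d = ω_n√(1−ζ²) = 8.474 rad/s, so peak time T_p = π/ω_d = 0.371 s.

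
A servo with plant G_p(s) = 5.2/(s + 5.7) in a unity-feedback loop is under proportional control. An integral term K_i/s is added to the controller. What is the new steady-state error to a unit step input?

0

Adding integral action puts a pole at s = 0 in the forward path, raising the system type to 1; a type-1 loop has zero steady-state error to a step.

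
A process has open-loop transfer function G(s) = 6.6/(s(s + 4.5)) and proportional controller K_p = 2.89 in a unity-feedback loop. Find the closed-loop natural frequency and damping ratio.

ω_n = 4.37 rad/s, ζ = 0.515

1 + K_p·G(s) = 0 gives s² + 4.5s + 19.07 = 0.
Matching s² + 2ζω_n s + ω_n²: ω_n = √19.07 = 4.367 rad/s and 2ζω_n = 4.5, so ζ = 4.5/(2·4.367) = 0.515.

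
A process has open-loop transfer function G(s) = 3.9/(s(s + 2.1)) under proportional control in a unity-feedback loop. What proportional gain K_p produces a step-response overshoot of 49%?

K_p = 5.77

From %OS = 100·exp(−πζ/√(1−ζ²)) = 49%, ζ = −ln(0.49)/√(π²+ln²(0.49)) = 0.2214.
Characteristic equation s² + 2.1s + 3.9K_p = 0 gives ζ = 2.1/(2√(3.9K_p)).
Setting ζ = 0.2214: √(3.9K_p) = 2.1/(2·0.2214) = 4.742, so K_p = 22.49/3.9 = 5.77.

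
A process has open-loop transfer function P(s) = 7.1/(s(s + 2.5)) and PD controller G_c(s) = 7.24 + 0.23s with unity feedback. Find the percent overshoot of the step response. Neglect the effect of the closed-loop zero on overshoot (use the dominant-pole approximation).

38.8%

Forward path: (7.24 + 0.23s)·7.1/(s(s+2.5)). The closed-loop characteristic equation is s² + (2.5 + 7.1·0.23)s + 7.1·7.24 = 0.
That is s² + 4.133s + 51.4 = 0, so ω_n = 7.17 rad/s and ζ = 4.133/(2·7.17) = 0.2882.
%OS = 100·exp(−πζ/√(1−ζ²)) = 38.8%.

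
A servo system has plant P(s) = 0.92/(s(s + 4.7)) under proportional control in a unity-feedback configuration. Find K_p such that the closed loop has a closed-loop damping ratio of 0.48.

K_p = 26.1

Closed-loop characteristic equation: s² + 4.7s + K_p·0.92 = 0.
So ω_n = √(0.92K_p) and 2ζω_n = 4.7, giving ζ = 4.7/(2√(0.92K_p)).
Setting ζ = 0.48: √(0.92K_p) = 4.7/(2·0.48) = 4.896, so K_p = 23.97/0.92 = 26.1.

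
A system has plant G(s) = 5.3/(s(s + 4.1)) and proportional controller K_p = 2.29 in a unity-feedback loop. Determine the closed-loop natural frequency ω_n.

1 + K_p·G(s) = 0 gives s² + 4.1s + 12.14 = 0.
Matching s² + 2ζω_n s + ω_n²: ω_n = √12.14 = 3.484 rad/s and 2ζω_n = 4.1, so ζ = 4.1/(2·3.484) = 0.588.

ω_n = 3.48 rad/s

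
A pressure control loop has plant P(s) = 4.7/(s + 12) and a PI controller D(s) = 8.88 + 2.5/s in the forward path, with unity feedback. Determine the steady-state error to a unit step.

The open loop D(s)P(s) has a pole at the origin (type 1), so the static position error constant is infinite and e_ss = 1/(1+∞) = 0.

0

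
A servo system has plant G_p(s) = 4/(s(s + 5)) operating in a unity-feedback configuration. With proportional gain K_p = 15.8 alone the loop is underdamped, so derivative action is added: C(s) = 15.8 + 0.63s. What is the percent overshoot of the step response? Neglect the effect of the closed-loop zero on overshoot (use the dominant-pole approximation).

Forward path: (15.8 + 0.63s)·4/(s(s+5)). The closed-loop characteristic equation is s² + (5 + 4·0.63)s + 4·15.8 = 0.
That is s² + 7.52s + 63.2 = 0, so ω_n = 7.95 rad/s and ζ = 7.52/(2·7.95) = 0.473.
%OS = 100·exp(−πζ/√(1−ζ²)) = 18.5%.

18.5%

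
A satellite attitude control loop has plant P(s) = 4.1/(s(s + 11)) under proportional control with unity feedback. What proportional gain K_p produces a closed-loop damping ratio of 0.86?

Closed-loop characteristic equation: s² + 11s + K_p·4.1 = 0.
So ω_n = √(4.1K_p) and 2ζω_n = 11, giving ζ = 11/(2√(4.1K_p)).
Setting ζ = 0.86: √(4.1K_p) = 11/(2·0.86) = 6.395, so K_p = 40.9/4.1 = 9.98.

K_p = 9.98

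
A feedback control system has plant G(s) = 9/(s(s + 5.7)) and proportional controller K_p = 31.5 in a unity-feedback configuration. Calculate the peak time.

From 1 + K_pG(s) = 0: s² + 5.7s + 283.5 = 0 ⇒ ω_n = 16.84, ζ = 0.1693.
Damped frequency ω_d = ω_n√(1−ζ²) = 16.59 rad/s, so peak time T_p = π/ω_d = 0.189 s.

T_p = 0.189 s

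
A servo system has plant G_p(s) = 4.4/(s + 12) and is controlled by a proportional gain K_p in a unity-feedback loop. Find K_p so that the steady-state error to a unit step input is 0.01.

Steady-state error for a unit step on this type-0 loop is 1/(1 + K_p·G_p(0)).
G_p(0) = 0.3667. Require 1/(1 + K_p·0.3667) = 0.01, so 1 + 0.3667·K_p = 100.
K_p = (100 − 1)/0.3667 = 270.

K_p = 270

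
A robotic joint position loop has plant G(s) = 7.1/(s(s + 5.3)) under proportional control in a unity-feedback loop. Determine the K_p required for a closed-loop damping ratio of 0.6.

Closed-loop characteristic equation: s² + 5.3s + K_p·7.1 = 0.
So ω_n = √(7.1K_p) and 2ζω_n = 5.3, giving ζ = 5.3/(2√(7.1K_p)).
Setting ζ = 0.6: √(7.1K_p) = 5.3/(2·0.6) = 4.417, so K_p = 19.51/7.1 = 2.75.

K_p = 2.75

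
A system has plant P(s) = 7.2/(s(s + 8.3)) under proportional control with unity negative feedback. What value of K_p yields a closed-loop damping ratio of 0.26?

Closed-loop characteristic equation: s² + 8.3s + K_p·7.2 = 0.
So ω_n = √(7.2K_p) and 2ζω_n = 8.3, giving ζ = 8.3/(2√(7.2K_p)).
Setting ζ = 0.26: √(7.2K_p) = 8.3/(2·0.26) = 15.96, so K_p = 254.8/7.2 = 35.4.

K_p = 35.4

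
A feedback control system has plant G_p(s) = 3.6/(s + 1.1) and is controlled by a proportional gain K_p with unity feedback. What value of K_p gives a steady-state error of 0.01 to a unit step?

K_p = 30.3

For a type-0 loop with proportional control, e_ss = 1/(1 + K_p·G_p(0)).
G_p(0) = 3.273. Require 1/(1 + K_p·3.273) = 0.01, so 1 + 3.273·K_p = 100.
K_p = (100 − 1)/3.273 = 30.3.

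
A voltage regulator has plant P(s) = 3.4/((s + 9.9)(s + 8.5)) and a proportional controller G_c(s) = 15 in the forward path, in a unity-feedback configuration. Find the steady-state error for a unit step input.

The loop is type 0. Static position error constant K_pos = G_c(0)·P(0) = 15·0.0404 = 0.6061.
Steady-state error to a unit step: e_ss = 1/(1+K_pos) = 1/1.606 = 0.623.

0.623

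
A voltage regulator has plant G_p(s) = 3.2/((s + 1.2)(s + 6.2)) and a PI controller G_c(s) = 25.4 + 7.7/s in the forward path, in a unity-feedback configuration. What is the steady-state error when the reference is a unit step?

The open loop G_c(s)G_p(s) has a pole at the origin (type 1), so the static position error constant is infinite and e_ss = 1/(1+∞) = 0.

0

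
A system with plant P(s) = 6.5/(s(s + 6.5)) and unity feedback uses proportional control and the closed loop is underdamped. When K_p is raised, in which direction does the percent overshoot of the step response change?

Characteristic equation s² + 6.5s + K_p·6.5 = 0: raising K_p raises ω_n while 2ζω_n = 6.5 is fixed, so ζ falls and overshoot grows.

increase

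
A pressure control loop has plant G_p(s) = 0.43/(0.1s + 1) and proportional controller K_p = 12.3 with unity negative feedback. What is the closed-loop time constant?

Closed loop: T(s) = K_p·G_p/(1+K_p·G_p) = 5.289/(0.1s + 1 + 5.289), with pole at s = −(1 + 5.289)/0.1 = −62.89.
Closed-loop time constant τ = 1/62.89 = 0.0159 s.

τ = 0.0159 s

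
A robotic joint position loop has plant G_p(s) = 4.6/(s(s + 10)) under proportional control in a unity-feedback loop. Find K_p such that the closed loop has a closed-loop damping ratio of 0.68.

K_p = 11.8

Closed-loop characteristic equation: s² + 10s + K_p·4.6 = 0.
So ω_n = √(4.6K_p) and 2ζω_n = 10, giving ζ = 10/(2√(4.6K_p)).
Setting ζ = 0.68: √(4.6K_p) = 10/(2·0.68) = 7.353, so K_p = 54.07/4.6 = 11.8.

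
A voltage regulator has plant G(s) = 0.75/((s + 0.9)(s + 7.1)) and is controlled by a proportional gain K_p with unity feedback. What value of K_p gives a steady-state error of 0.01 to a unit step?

K_p = 843

Steady-state error for a unit step on this type-0 loop is 1/(1 + K_p·G(0)).
G(0) = 0.1174. Require 1/(1 + K_p·0.1174) = 0.01, so 1 + 0.1174·K_p = 100.
K_p = (100 − 1)/0.1174 = 843.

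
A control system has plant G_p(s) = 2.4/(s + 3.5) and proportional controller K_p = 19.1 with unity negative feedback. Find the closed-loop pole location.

s = -49.34

Closed-loop transfer function: T(s) = K_p·G_p(s)/(1 + K_p·G_p(s)) = 45.84/(s + 3.5 + 45.84) = 45.84/(s + 49.34).
The closed-loop pole is at s = −49.34.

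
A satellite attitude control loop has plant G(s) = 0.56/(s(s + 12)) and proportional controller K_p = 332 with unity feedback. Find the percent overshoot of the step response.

21.4%

Closed-loop characteristic equation: s² + 12s + 185.9 = 0, so ω_n = 13.64 rad/s and ζ = 12/(2·13.64) = 0.44.
%OS = 100·exp(−πζ/√(1−ζ²)) = 100·exp(−π·0.44/√0.8064) = 21.4%.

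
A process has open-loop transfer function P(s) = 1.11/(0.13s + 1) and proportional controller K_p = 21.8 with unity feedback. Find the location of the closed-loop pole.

s = -193.8

Closed loop: T(s) = K_p·P/(1+K_p·P) = 24.2/(0.13s + 1 + 24.2), with pole at s = −(1 + 24.2)/0.13 = −193.8.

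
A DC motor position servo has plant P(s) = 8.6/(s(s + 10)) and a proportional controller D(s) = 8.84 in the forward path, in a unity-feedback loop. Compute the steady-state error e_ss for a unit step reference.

0

The open loop D(s)P(s) has a pole at the origin (type 1), so the static position error constant is infinite and e_ss = 1/(1+∞) = 0.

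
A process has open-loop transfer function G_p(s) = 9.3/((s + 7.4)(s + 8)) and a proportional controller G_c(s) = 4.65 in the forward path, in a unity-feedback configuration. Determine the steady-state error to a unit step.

The loop is type 0. Static position error constant K_pos = G_c(0)·G_p(0) = 4.65·0.1571 = 0.7305.
Steady-state error to a unit step: e_ss = 1/(1+K_pos) = 1/1.73 = 0.578.

0.578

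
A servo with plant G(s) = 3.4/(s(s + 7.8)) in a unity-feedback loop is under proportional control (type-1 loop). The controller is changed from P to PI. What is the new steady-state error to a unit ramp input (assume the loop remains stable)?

The integrator raises the loop to type 2, so K_v → ∞ and e_ss to a ramp is zero.

0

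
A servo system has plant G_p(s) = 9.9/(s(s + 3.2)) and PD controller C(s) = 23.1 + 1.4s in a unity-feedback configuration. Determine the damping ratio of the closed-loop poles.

Forward path: (23.1 + 1.4s)·9.9/(s(s+3.2)). The closed-loop characteristic equation is s² + (3.2 + 9.9·1.4)s + 9.9·23.1 = 0.
That is s² + 17.06s + 228.7 = 0, so ω_n = 15.12 rad/s and ζ = 17.06/(2·15.12) = 0.5641.

ζ = 0.564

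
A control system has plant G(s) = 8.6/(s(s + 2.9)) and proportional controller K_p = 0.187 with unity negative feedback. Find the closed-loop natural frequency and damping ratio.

The closed-loop denominator is s(s+2.9) + 0.187·8.6 = s² + 2.9s + 1.608.
So ω_n² = 1.608 ⇒ ω_n = 1.268 rad/s, and ζ = 2.9/(2ω_n) = 1.14.

ω_n = 1.27 rad/s, ζ = 1.14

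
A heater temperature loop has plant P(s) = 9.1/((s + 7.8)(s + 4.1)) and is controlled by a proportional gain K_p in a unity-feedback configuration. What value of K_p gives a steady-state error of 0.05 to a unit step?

The loop is type 0, so e_ss(step) = 1/(1 + K_pos) with K_pos = K_p·P(0).
P(0) = 0.2846. Require 1/(1 + K_p·0.2846) = 0.05, so 1 + 0.2846·K_p = 20.
K_p = (20 − 1)/0.2846 = 66.8.

K_p = 66.8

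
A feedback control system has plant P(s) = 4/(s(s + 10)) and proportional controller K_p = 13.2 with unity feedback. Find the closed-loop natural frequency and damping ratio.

ω_n = 7.27 rad/s, ζ = 0.688

The closed-loop denominator is s(s+10) + 13.2·4 = s² + 10s + 52.8.
Matching s² + 2ζω_n s + ω_n²: ω_n = √52.8 = 7.266 rad/s and 2ζω_n = 10, so ζ = 10/(2·7.266) = 0.688.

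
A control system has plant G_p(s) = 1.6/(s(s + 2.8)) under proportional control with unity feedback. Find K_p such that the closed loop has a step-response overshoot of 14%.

K_p = 4.35

From %OS = 100·exp(−πζ/√(1−ζ²)) = 14%, ζ = −ln(0.14)/√(π²+ln²(0.14)) = 0.5305.
Characteristic equation s² + 2.8s + 1.6K_p = 0 gives ζ = 2.8/(2√(1.6K_p)).
Setting ζ = 0.5305: √(1.6K_p) = 2.8/(2·0.5305) = 2.639, so K_p = 6.964/1.6 = 4.35.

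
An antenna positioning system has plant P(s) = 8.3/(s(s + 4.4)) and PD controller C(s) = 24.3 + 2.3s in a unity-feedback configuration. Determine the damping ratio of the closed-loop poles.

ζ = 0.827

Forward path: (24.3 + 2.3s)·8.3/(s(s+4.4)). The closed-loop characteristic equation is s² + (4.4 + 8.3·2.3)s + 8.3·24.3 = 0.
That is s² + 23.49s + 201.7 = 0, so ω_n = 14.2 rad/s and ζ = 23.49/(2·14.2) = 0.827.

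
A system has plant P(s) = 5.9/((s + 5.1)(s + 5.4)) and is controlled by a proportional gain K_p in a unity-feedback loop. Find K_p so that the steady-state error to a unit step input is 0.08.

K_p = 53.7

The loop is type 0, so e_ss(step) = 1/(1 + K_pos) with K_pos = K_p·P(0).
P(0) = 0.2142. Require 1/(1 + K_p·0.2142) = 0.08, so 1 + 0.2142·K_p = 12.5.
K_p = (12.5 − 1)/0.2142 = 53.7.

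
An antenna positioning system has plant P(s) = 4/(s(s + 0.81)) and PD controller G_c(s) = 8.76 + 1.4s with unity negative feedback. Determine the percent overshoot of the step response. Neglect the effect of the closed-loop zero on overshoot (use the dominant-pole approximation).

13.2%

Forward path: (8.76 + 1.4s)·4/(s(s+0.81)). The closed-loop characteristic equation is s² + (0.81 + 4·1.4)s + 4·8.76 = 0.
That is s² + 6.41s + 35.04 = 0, so ω_n = 5.919 rad/s and ζ = 6.41/(2·5.919) = 0.5414.
%OS = 100·exp(−πζ/√(1−ζ²)) = 13.2%.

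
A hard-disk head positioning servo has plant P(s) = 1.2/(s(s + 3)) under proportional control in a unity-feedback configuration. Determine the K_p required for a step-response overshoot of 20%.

K_p = 9.02

From %OS = 100·exp(−πζ/√(1−ζ²)) = 20%, ζ = −ln(0.2)/√(π²+ln²(0.2)) = 0.4559.
Characteristic equation s² + 3s + 1.2K_p = 0 gives ζ = 3/(2√(1.2K_p)).
Setting ζ = 0.4559: √(1.2K_p) = 3/(2·0.4559) = 3.29, so K_p = 10.82/1.2 = 9.02.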